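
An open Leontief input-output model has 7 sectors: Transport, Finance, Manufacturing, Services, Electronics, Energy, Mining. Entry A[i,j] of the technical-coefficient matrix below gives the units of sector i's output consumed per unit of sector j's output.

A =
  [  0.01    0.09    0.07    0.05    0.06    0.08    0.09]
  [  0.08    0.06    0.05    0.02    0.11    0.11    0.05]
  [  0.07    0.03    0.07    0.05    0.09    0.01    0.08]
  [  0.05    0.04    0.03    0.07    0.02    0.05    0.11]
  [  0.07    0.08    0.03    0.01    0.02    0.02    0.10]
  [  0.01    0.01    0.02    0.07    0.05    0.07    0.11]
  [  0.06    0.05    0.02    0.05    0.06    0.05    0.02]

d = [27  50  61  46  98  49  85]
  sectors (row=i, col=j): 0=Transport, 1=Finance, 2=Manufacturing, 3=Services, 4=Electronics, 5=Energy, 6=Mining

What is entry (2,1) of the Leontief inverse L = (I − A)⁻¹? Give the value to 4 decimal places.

Form M = I − A:
  [  0.99   -0.09   -0.07   -0.05   -0.06   -0.08   -0.09]
  [ -0.08    0.94   -0.05   -0.02   -0.11   -0.11   -0.05]
  [ -0.07   -0.03    0.93   -0.05   -0.09   -0.01   -0.08]
  [ -0.05   -0.04   -0.03    0.93   -0.02   -0.05   -0.11]
  [ -0.07   -0.08   -0.03   -0.01    0.98   -0.02   -0.10]
  [ -0.01   -0.01   -0.02   -0.07   -0.05    0.93   -0.11]
  [ -0.06   -0.05   -0.02   -0.05   -0.06   -0.05    0.98]
Leontief inverse L = M⁻¹:
  [  1.0485    0.1248    0.0973    0.0822    0.1038    0.1204    0.1439]
  [  0.1165    1.1005    0.0803    0.0535    0.1538    0.1533    0.1123]
  [  0.1040    0.0663    1.0969    0.0775    0.1262    0.0424    0.1288]
  [  0.0787    0.0696    0.0519    1.0989    0.0535    0.0840    0.1533]
  [  0.0977    0.1101    0.0525    0.0332    1.0553    0.0538    0.1363]
  [  0.0359    0.0349    0.0370    0.0962    0.0767    1.0978    0.1499]
  [  0.0841    0.0772    0.0402    0.0723    0.0880    0.0796    1.0614]
Total output x = L · d:
  x_0 = 1.0485·27 + 0.1248·50 + 0.0973·61 + 0.0822·46 + 0.1038·98 + 0.1204·49 + 0.1439·85 = 72.5657
  x_1 = 0.1165·27 + 1.1005·50 + 0.0803·61 + 0.0535·46 + 0.1538·98 + 0.1533·49 + 0.1123·85 = 97.6668
  x_2 = 0.1040·27 + 0.0663·50 + 1.0969·61 + 0.0775·46 + 0.1262·98 + 0.0424·49 + 0.1288·85 = 101.9876
  x_3 = 0.0787·27 + 0.0696·50 + 0.0519·61 + 1.0989·46 + 0.0535·98 + 0.0840·49 + 0.1533·85 = 81.7090
  x_4 = 0.0977·27 + 0.1101·50 + 0.0525·61 + 0.0332·46 + 1.0553·98 + 0.0538·49 + 0.1363·85 = 130.5146
  x_5 = 0.0359·27 + 0.0349·50 + 0.0370·61 + 0.0962·46 + 0.0767·98 + 1.0978·49 + 0.1499·85 = 83.4407
  x_6 = 0.0841·27 + 0.0772·50 + 0.0402·61 + 0.0723·46 + 0.0880·98 + 0.0796·49 + 1.0614·85 = 114.6586

L[2,1] = 0.0663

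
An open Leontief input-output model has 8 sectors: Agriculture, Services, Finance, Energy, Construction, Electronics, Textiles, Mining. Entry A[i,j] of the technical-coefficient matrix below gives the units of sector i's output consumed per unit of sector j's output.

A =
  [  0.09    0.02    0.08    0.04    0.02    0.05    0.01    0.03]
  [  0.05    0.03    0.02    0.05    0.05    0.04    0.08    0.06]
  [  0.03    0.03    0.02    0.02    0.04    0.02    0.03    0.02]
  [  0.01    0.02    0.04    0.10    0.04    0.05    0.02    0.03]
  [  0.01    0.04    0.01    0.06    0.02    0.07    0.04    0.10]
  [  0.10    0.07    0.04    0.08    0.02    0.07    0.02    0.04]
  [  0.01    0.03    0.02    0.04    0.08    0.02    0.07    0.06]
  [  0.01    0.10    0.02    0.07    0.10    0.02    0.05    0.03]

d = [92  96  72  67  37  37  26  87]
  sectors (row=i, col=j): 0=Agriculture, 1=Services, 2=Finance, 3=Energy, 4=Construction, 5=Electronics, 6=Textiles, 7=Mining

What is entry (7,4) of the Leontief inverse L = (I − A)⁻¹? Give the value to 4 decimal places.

Form M = I − A:
  [  0.91   -0.02   -0.08   -0.04   -0.02   -0.05   -0.01   -0.03]
  [ -0.05    0.97   -0.02   -0.05   -0.05   -0.04   -0.08   -0.06]
  [ -0.03   -0.03    0.98   -0.02   -0.04   -0.02   -0.03   -0.02]
  [ -0.01   -0.02   -0.04    0.90   -0.04   -0.05   -0.02   -0.03]
  [ -0.01   -0.04   -0.01   -0.06    0.98   -0.07   -0.04   -0.10]
  [ -0.10   -0.07   -0.04   -0.08   -0.02    0.93   -0.02   -0.04]
  [ -0.01   -0.03   -0.02   -0.04   -0.08   -0.02    0.93   -0.06]
  [ -0.01   -0.10   -0.02   -0.07   -0.10   -0.02   -0.05    0.97]
Leontief inverse L = M⁻¹:
  [  1.1143    0.0403    0.0995    0.0681    0.0403    0.0721    0.0261    0.0499]
  [  0.0703    1.0555    0.0381    0.0851    0.0791    0.0647    0.1041    0.0882]
  [  0.0420    0.0433    1.0299    0.0386    0.0546    0.0342    0.0432    0.0361]
  [  0.0259    0.0396    0.0544    1.1317    0.0606    0.0716    0.0367    0.0508]
  [  0.0295    0.0682    0.0261    0.0964    1.0492    0.0933    0.0629    0.1246]
  [  0.1315    0.0970    0.0654    0.1210    0.0482    1.1005    0.0439    0.0682]
  [  0.0235    0.0531    0.0327    0.0708    0.1064    0.0414    1.0928    0.0871]
  [  0.0284    0.1248    0.0358    0.1080    0.1287    0.0477    0.0783    1.0637]
Total output x = L · d:
  x_0 = 1.1143·92 + 0.0403·96 + 0.0995·72 + 0.0681·67 + 0.0403·37 + 0.0721·37 + 0.0261·26 + 0.0499·87 = 127.2870
  x_1 = 0.0703·92 + 1.0555·96 + 0.0381·72 + 0.0851·67 + 0.0791·37 + 0.0647·37 + 0.1041·26 + 0.0882·87 = 131.9443
  x_2 = 0.0420·92 + 0.0433·96 + 1.0299·72 + 0.0386·67 + 0.0546·37 + 0.0342·37 + 0.0432·26 + 0.0361·87 = 92.3016
  x_3 = 0.0259·92 + 0.0396·96 + 0.0544·72 + 1.1317·67 + 0.0606·37 + 0.0716·37 + 0.0367·26 + 0.0508·87 = 96.1884
  x_4 = 0.0295·92 + 0.0682·96 + 0.0261·72 + 0.0964·67 + 1.0492·37 + 0.0933·37 + 0.0629·26 + 0.1246·87 = 72.3424
  x_5 = 0.1315·92 + 0.0970·96 + 0.0654·72 + 0.1210·67 + 0.0482·37 + 1.1005·37 + 0.0439·26 + 0.0682·87 = 83.8020
  x_6 = 0.0235·92 + 0.0531·96 + 0.0327·72 + 0.0708·67 + 0.1064·37 + 0.0414·37 + 1.0928·26 + 0.0871·87 = 55.8269
  x_7 = 0.0284·92 + 0.1248·96 + 0.0358·72 + 0.1080·67 + 0.1287·37 + 0.0477·37 + 0.0783·26 + 1.0637·87 = 125.5135

L[7,4] = 0.1287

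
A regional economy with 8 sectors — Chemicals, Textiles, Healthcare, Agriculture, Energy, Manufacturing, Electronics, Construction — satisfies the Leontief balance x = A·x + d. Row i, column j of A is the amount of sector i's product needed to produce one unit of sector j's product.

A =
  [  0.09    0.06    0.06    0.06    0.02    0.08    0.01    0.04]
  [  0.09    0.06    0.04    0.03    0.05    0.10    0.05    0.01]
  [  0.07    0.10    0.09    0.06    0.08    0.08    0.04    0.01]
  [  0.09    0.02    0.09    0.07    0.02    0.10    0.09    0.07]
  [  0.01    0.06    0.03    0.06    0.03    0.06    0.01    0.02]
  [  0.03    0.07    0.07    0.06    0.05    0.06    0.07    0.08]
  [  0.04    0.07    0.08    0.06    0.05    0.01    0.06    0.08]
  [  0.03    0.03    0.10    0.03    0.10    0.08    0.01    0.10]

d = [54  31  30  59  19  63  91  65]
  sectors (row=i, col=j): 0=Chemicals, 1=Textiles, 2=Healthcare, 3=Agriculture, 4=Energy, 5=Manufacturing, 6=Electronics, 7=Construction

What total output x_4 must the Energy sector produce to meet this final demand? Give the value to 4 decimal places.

44.7378

Form M = I − A:
  [  0.91   -0.06   -0.06   -0.06   -0.02   -0.08   -0.01   -0.04]
  [ -0.09    0.94   -0.04   -0.03   -0.05   -0.10   -0.05   -0.01]
  [ -0.07   -0.10    0.91   -0.06   -0.08   -0.08   -0.04   -0.01]
  [ -0.09   -0.02   -0.09    0.93   -0.02   -0.10   -0.09   -0.07]
  [ -0.01   -0.06   -0.03   -0.06    0.97   -0.06   -0.01   -0.02]
  [ -0.03   -0.07   -0.07   -0.06   -0.05    0.94   -0.07   -0.08]
  [ -0.04   -0.07   -0.08   -0.06   -0.05   -0.01    0.94   -0.08]
  [ -0.03   -0.03   -0.10   -0.03   -0.10   -0.08   -0.01    0.90]
Leontief inverse L = M⁻¹:
  [  1.1383    0.1070    0.1151    0.1025    0.0582    0.1398    0.0444    0.0787]
  [  0.1354    1.1088    0.0924    0.0731    0.0864    0.1556    0.0844    0.0483]
  [  0.1276    0.1606    1.1544    0.1129    0.1260    0.1516    0.0830    0.0527]
  [  0.1491    0.0829    0.1664    1.1270    0.0732    0.1724    0.1359    0.1261]
  [  0.0407    0.0904    0.0660    0.0881    1.0554    0.0997    0.0356    0.0459]
  [  0.0805    0.1240    0.1348    0.1080    0.0981    1.1251    0.1097    0.1268]
  [  0.0882    0.1193    0.1394    0.1037    0.0941    0.0710    1.0945    0.1206]
  [  0.0743    0.0835    0.1616    0.0765    0.1483    0.1443    0.0439    1.1431]
Total output x = L · d:
  x_0 = 1.1383·54 + 0.1070·31 + 0.1151·30 + 0.1025·59 + 0.0582·19 + 0.1398·63 + 0.0444·91 + 0.0787·65 = 93.3564
  x_1 = 0.1354·54 + 1.1088·31 + 0.0924·30 + 0.0731·59 + 0.0864·19 + 0.1556·63 + 0.0844·91 + 0.0483·65 = 71.0340
  x_2 = 0.1276·54 + 0.1606·31 + 1.1544·30 + 0.1129·59 + 0.1260·19 + 0.1516·63 + 0.0830·91 + 0.0527·65 = 76.0863
  x_3 = 0.1491·54 + 0.0829·31 + 0.1664·30 + 1.1270·59 + 0.0732·19 + 0.1724·63 + 0.1359·91 + 0.1261·65 = 114.9203
  x_4 = 0.0407·54 + 0.0904·31 + 0.0660·30 + 0.0881·59 + 1.0554·19 + 0.0997·63 + 0.0356·91 + 0.0459·65 = 44.7378
  x_5 = 0.0805·54 + 0.1240·31 + 0.1348·30 + 0.1080·59 + 0.0981·19 + 1.1251·63 + 0.1097·91 + 0.1268·65 = 109.5714
  x_6 = 0.0882·54 + 0.1193·31 + 0.1394·30 + 0.1037·59 + 0.0941·19 + 0.0710·63 + 1.0945·91 + 0.1206·65 = 132.4626
  x_7 = 0.0743·54 + 0.0835·31 + 0.1616·30 + 0.0765·59 + 0.1483·19 + 0.1443·63 + 0.0439·91 + 1.1431·65 = 106.1690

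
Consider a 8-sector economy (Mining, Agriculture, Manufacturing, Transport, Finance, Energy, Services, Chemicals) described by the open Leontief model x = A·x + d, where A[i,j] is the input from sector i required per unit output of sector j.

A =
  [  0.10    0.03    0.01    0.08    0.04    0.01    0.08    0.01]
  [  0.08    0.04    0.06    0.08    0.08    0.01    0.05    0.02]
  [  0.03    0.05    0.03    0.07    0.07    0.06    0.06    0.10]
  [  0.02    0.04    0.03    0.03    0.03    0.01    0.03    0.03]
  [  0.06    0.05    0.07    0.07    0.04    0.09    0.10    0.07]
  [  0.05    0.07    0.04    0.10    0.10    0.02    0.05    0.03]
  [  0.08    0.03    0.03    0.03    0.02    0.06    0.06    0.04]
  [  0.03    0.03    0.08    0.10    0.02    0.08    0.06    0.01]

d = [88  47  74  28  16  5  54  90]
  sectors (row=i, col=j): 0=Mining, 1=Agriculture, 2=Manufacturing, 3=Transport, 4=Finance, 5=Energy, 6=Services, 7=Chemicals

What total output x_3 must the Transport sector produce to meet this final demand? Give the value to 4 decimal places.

46.7887

Form M = I − A:
  [  0.90   -0.03   -0.01   -0.08   -0.04   -0.01   -0.08   -0.01]
  [ -0.08    0.96   -0.06   -0.08   -0.08   -0.01   -0.05   -0.02]
  [ -0.03   -0.05    0.97   -0.07   -0.07   -0.06   -0.06   -0.10]
  [ -0.02   -0.04   -0.03    0.97   -0.03   -0.01   -0.03   -0.03]
  [ -0.06   -0.05   -0.07   -0.07    0.96   -0.09   -0.10   -0.07]
  [ -0.05   -0.07   -0.04   -0.10   -0.10    0.98   -0.05   -0.03]
  [ -0.08   -0.03   -0.03   -0.03   -0.02   -0.06    0.94   -0.04]
  [ -0.03   -0.03   -0.08   -0.10   -0.02   -0.08   -0.06    0.99]
Leontief inverse L = M⁻¹:
  [  1.1364    0.0519    0.0303    0.1145    0.0636    0.0304    0.1153    0.0291]
  [  0.1201    1.0682    0.0877    0.1242    0.1113    0.0386    0.0936    0.0482]
  [  0.0718    0.0827    1.0661    0.1237    0.1063    0.0949    0.1071    0.1286]
  [  0.0406    0.0550    0.0462    1.0544    0.0473    0.0257    0.0522    0.0444]
  [  0.1109    0.0884    0.1075    0.1311    1.0843    0.1275    0.1540    0.1045]
  [  0.0928    0.1015    0.0729    0.1487    0.1351    1.0516    0.0968    0.0602]
  [  0.1152    0.0538    0.0523    0.0697    0.0479    0.0820    1.0953    0.0598]
  [  0.0647    0.0594    0.1056    0.1426    0.0544    0.1049    0.0976    1.0379]
Total output x = L · d:
  x_0 = 1.1364·88 + 0.0519·47 + 0.0303·74 + 0.1145·28 + 0.0636·16 + 0.0304·5 + 0.1153·54 + 0.0291·90 = 117.9127
  x_1 = 0.1201·88 + 1.0682·47 + 0.0877·74 + 0.1242·28 + 0.1113·16 + 0.0386·5 + 0.0936·54 + 0.0482·90 = 82.1080
  x_2 = 0.0718·88 + 0.0827·47 + 1.0661·74 + 0.1237·28 + 0.1063·16 + 0.0949·5 + 0.1071·54 + 0.1286·90 = 112.0901
  x_3 = 0.0406·88 + 0.0550·47 + 0.0462·74 + 1.0544·28 + 0.0473·16 + 0.0257·5 + 0.0522·54 + 0.0444·90 = 46.7887
  x_4 = 0.1109·88 + 0.0884·47 + 0.1075·74 + 0.1311·28 + 1.0843·16 + 0.1275·5 + 0.1540·54 + 0.1045·90 = 61.2469
  x_5 = 0.0928·88 + 0.1015·47 + 0.0729·74 + 0.1487·28 + 0.1351·16 + 1.0516·5 + 0.0968·54 + 0.0602·90 = 40.5621
  x_6 = 0.1152·88 + 0.0538·47 + 0.0523·74 + 0.0697·28 + 0.0479·16 + 0.0820·5 + 1.0953·54 + 0.0598·90 = 84.1874
  x_7 = 0.0647·88 + 0.0594·47 + 0.1056·74 + 0.1426·28 + 0.0544·16 + 0.1049·5 + 0.0976·54 + 1.0379·90 = 120.3716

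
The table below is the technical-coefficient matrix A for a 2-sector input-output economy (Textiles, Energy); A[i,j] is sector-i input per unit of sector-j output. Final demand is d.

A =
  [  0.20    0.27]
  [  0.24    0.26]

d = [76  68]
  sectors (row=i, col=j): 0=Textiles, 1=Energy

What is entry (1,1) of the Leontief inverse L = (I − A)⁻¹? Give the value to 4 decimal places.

L[1,1] = 1.5175

Form M = I − A:
  [  0.80   -0.27]
  [ -0.24    0.74]
Leontief inverse L = M⁻¹:
  [  1.4036    0.5121]
  [  0.4552    1.5175]
Total output x = L · d:
  x_0 = 1.4036·76 + 0.5121·68 = 141.5023
  x_1 = 0.4552·76 + 1.5175·68 = 137.7845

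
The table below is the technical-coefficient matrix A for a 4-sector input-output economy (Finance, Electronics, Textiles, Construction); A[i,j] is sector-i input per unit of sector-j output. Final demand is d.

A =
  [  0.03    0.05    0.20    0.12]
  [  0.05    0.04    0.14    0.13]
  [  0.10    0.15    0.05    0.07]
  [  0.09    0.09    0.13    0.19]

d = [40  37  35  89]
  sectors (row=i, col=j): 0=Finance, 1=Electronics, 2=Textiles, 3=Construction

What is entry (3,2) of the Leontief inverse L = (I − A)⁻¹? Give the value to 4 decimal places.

Form M = I − A:
  [  0.97   -0.05   -0.20   -0.12]
  [ -0.05    0.96   -0.14   -0.13]
  [ -0.10   -0.15    0.95   -0.07]
  [ -0.09   -0.09   -0.13    0.81]
Leontief inverse L = M⁻¹:
  [  1.0841    0.1182    0.2735    0.2032]
  [  0.0979    1.0994    0.2112    0.2092]
  [  0.1409    0.1983    1.1321    0.1505]
  [  0.1539    0.1671    0.2356    1.3046]
Total output x = L · d:
  x_0 = 1.0841·40 + 0.1182·37 + 0.2735·35 + 0.2032·89 = 75.3946
  x_1 = 0.0979·40 + 1.0994·37 + 0.2112·35 + 0.2092·89 = 70.6034
  x_2 = 0.1409·40 + 0.1983·37 + 1.1321·35 + 0.1505·89 = 65.9982
  x_3 = 0.1539·40 + 0.1671·37 + 0.2356·35 + 1.3046·89 = 136.6909

L[3,2] = 0.2356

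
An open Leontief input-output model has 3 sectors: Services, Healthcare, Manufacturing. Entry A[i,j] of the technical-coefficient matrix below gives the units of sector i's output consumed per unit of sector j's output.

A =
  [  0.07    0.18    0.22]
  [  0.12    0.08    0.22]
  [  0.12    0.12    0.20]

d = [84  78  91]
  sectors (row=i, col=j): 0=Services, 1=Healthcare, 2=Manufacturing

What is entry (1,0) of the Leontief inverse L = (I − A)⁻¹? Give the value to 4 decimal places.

L[1,0] = 0.2005

Form M = I − A:
  [  0.93   -0.18   -0.22]
  [ -0.12    0.92   -0.22]
  [ -0.12   -0.12    0.80]
Leontief inverse L = M⁻¹:
  [  1.1624    0.2791    0.3964]
  [  0.2005    1.1755    0.3784]
  [  0.2044    0.2182    1.3662]
Total output x = L · d:
  x_0 = 1.1624·84 + 0.2791·78 + 0.3964·91 = 155.4937
  x_1 = 0.2005·84 + 1.1755·78 + 0.3784·91 = 142.9713
  x_2 = 0.2044·84 + 0.2182·78 + 1.3662·91 = 158.5198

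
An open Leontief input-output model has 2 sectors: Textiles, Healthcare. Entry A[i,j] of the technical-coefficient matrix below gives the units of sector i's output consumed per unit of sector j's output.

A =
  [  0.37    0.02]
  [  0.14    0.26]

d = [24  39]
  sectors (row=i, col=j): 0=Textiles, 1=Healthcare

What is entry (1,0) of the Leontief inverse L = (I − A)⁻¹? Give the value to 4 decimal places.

L[1,0] = 0.3021

Form M = I − A:
  [  0.63   -0.02]
  [ -0.14    0.74]
Leontief inverse L = M⁻¹:
  [  1.5969    0.0432]
  [  0.3021    1.3595]
Total output x = L · d:
  x_0 = 1.5969·24 + 0.0432·39 = 40.0086
  x_1 = 0.3021·24 + 1.3595·39 = 60.2719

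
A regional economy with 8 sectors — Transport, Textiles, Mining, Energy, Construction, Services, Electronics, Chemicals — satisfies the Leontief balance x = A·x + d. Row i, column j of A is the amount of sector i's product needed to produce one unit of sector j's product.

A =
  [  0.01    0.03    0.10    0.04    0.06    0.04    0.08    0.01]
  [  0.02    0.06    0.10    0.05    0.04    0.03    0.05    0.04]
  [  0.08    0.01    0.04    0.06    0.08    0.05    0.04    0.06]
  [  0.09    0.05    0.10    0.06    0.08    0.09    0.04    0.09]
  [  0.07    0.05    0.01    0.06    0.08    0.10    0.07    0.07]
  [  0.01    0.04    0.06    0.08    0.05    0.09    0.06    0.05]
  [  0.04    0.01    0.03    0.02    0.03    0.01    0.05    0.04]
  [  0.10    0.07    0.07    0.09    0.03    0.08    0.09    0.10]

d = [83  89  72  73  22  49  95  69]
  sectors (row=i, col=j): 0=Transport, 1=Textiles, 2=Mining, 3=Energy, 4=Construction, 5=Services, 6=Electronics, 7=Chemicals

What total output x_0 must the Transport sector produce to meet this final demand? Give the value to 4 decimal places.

Form M = I − A:
  [  0.99   -0.03   -0.10   -0.04   -0.06   -0.04   -0.08   -0.01]
  [ -0.02    0.94   -0.10   -0.05   -0.04   -0.03   -0.05   -0.04]
  [ -0.08   -0.01    0.96   -0.06   -0.08   -0.05   -0.04   -0.06]
  [ -0.09   -0.05   -0.10    0.94   -0.08   -0.09   -0.04   -0.09]
  [ -0.07   -0.05   -0.01   -0.06    0.92   -0.10   -0.07   -0.07]
  [ -0.01   -0.04   -0.06   -0.08   -0.05    0.91   -0.06   -0.05]
  [ -0.04   -0.01   -0.03   -0.02   -0.03   -0.01    0.95   -0.04]
  [ -0.10   -0.07   -0.07   -0.09   -0.03   -0.08   -0.09    0.90]
Leontief inverse L = M⁻¹:
  [  1.0463    0.0523    0.1354    0.0760    0.0986    0.0790    0.1165    0.0478]
  [  0.0601    1.0865    0.1430    0.0906    0.0810    0.0724    0.0904    0.0819]
  [  0.1224    0.0408    1.0877    0.1054    0.1253    0.1009    0.0883    0.1055]
  [  0.1496    0.0936    0.1688    1.1259    0.1437    0.1608    0.1074    0.1546]
  [  0.1169    0.0881    0.0680    0.1143    1.1311    0.1597    0.1273    0.1237]
  [  0.0547    0.0721    0.1096    0.1284    0.0963    1.1429    0.1071    0.0997]
  [  0.0627    0.0253    0.0545    0.0427    0.0526    0.0340    1.0754    0.0635]
  [  0.1605    0.1147    0.1451    0.1558    0.0929    0.1487    0.1589    1.1658]
Total output x = L · d:
  x_0 = 1.0463·83 + 0.0523·89 + 0.1354·72 + 0.0760·73 + 0.0986·22 + 0.0790·49 + 0.1165·95 + 0.0478·69 = 127.2093
  x_1 = 0.0601·83 + 1.0865·89 + 0.1430·72 + 0.0906·73 + 0.0810·22 + 0.0724·49 + 0.0904·95 + 0.0819·69 = 138.1705
  x_2 = 0.1224·83 + 0.0408·89 + 1.0877·72 + 0.1054·73 + 0.1253·22 + 0.1009·49 + 0.0883·95 + 0.1055·69 = 123.1727
  x_3 = 0.1496·83 + 0.0936·89 + 0.1688·72 + 1.1259·73 + 0.1437·22 + 0.1608·49 + 0.1074·95 + 0.1546·69 = 147.0044
  x_4 = 0.1169·83 + 0.0881·89 + 0.0680·72 + 0.1143·73 + 1.1311·22 + 0.1597·49 + 0.1273·95 + 0.1237·69 = 84.1205
  x_5 = 0.0547·83 + 0.0721·89 + 0.1096·72 + 0.1284·73 + 0.0963·22 + 1.1429·49 + 0.1071·95 + 0.0997·69 = 103.4044
  x_6 = 0.0627·83 + 0.0253·89 + 0.0545·72 + 0.0427·73 + 0.0526·22 + 0.0340·49 + 1.0754·95 + 0.0635·69 = 123.8646
  x_7 = 0.1605·83 + 0.1147·89 + 0.1451·72 + 0.1558·73 + 0.0929·22 + 0.1487·49 + 0.1589·95 + 1.1658·69 = 150.2102

127.2093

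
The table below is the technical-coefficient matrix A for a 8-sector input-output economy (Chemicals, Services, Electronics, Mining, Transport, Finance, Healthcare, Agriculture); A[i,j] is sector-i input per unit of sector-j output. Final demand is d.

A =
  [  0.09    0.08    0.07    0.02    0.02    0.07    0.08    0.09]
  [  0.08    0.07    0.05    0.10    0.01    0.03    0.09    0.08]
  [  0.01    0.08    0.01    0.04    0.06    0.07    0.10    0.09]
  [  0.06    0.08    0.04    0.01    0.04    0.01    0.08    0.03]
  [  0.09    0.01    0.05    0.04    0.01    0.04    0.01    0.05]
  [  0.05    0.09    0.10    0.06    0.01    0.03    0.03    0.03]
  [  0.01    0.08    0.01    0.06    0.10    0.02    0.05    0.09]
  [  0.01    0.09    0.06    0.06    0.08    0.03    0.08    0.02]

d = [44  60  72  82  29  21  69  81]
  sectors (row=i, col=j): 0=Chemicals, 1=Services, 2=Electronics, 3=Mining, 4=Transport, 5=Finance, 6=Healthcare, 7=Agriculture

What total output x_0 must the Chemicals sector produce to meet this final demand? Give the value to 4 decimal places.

Form M = I − A:
  [  0.91   -0.08   -0.07   -0.02   -0.02   -0.07   -0.08   -0.09]
  [ -0.08    0.93   -0.05   -0.10   -0.01   -0.03   -0.09   -0.08]
  [ -0.01   -0.08    0.99   -0.04   -0.06   -0.07   -0.10   -0.09]
  [ -0.06   -0.08   -0.04    0.99   -0.04   -0.01   -0.08   -0.03]
  [ -0.09   -0.01   -0.05   -0.04    0.99   -0.04   -0.01   -0.05]
  [ -0.05   -0.09   -0.10   -0.06   -0.01    0.97   -0.03   -0.03]
  [ -0.01   -0.08   -0.01   -0.06   -0.10   -0.02    0.95   -0.09]
  [ -0.01   -0.09   -0.06   -0.06   -0.08   -0.03   -0.08    0.98]
Leontief inverse L = M⁻¹:
  [  1.1331    0.1510    0.1148    0.0694    0.0618    0.1056    0.1442    0.1487]
  [  0.1224    1.1389    0.0907    0.1446    0.0524    0.0616    0.1538    0.1357]
  [  0.0471    0.1378    1.0481    0.0842    0.0964    0.0954    0.1499    0.1360]
  [  0.0913    0.1250    0.0674    1.0439    0.0679    0.0336    0.1224    0.0725]
  [  0.1166    0.0515    0.0774    0.0641    1.0324    0.0624    0.0481    0.0830]
  [  0.0844    0.1443    0.1315    0.0970    0.0403    1.0577    0.0831    0.0766]
  [  0.0470    0.1287    0.0437    0.0979    0.1305    0.0435    1.0954    0.1304]
  [  0.0472    0.1413    0.0917    0.0993    0.1117    0.0557    0.1282    1.0669]
Total output x = L · d:
  x_0 = 1.1331·44 + 0.1510·60 + 0.1148·72 + 0.0694·82 + 0.0618·29 + 0.1056·21 + 0.1442·69 + 0.1487·81 = 98.8776
  x_1 = 0.1224·44 + 1.1389·60 + 0.0907·72 + 0.1446·82 + 0.0524·29 + 0.0616·21 + 0.1538·69 + 0.1357·81 = 116.5232
  x_2 = 0.0471·44 + 0.1378·60 + 1.0481·72 + 0.0842·82 + 0.0964·29 + 0.0954·21 + 0.1499·69 + 0.1360·81 = 118.8645
  x_3 = 0.0913·44 + 0.1250·60 + 0.0674·72 + 1.0439·82 + 0.0679·29 + 0.0336·21 + 0.1224·69 + 0.0725·81 = 118.9574
  x_4 = 0.1166·44 + 0.0515·60 + 0.0774·72 + 0.0641·82 + 1.0324·29 + 0.0624·21 + 0.0481·69 + 0.0830·81 = 60.3404
  x_5 = 0.0844·44 + 0.1443·60 + 0.1315·72 + 0.0970·82 + 0.0403·29 + 1.0577·21 + 0.0831·69 + 0.0766·81 = 65.1152
  x_6 = 0.0470·44 + 0.1287·60 + 0.0437·72 + 0.0979·82 + 0.1305·29 + 0.0435·21 + 1.0954·69 + 0.1304·81 = 111.8109
  x_7 = 0.0472·44 + 0.1413·60 + 0.0917·72 + 0.0993·82 + 0.1117·29 + 0.0557·21 + 0.1282·69 + 1.0669·81 = 124.9701

98.8776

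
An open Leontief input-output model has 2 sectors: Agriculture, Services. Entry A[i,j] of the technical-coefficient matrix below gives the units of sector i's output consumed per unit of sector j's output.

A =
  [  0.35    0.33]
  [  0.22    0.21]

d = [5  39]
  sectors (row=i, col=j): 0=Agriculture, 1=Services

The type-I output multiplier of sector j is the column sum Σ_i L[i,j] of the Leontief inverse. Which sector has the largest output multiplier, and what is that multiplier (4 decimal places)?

Agriculture (2.2908)

Form M = I − A:
  [  0.65   -0.33]
  [ -0.22    0.79]
Leontief inverse L = M⁻¹:
  [  1.7918    0.7485]
  [  0.4990    1.4743]
Total output x = L · d:
  x_0 = 1.7918·5 + 0.7485·39 = 38.1492
  x_1 = 0.4990·5 + 1.4743·39 = 59.9909
Output multipliers (column sums of L):
  Agriculture: 2.2908
  Services: 2.2227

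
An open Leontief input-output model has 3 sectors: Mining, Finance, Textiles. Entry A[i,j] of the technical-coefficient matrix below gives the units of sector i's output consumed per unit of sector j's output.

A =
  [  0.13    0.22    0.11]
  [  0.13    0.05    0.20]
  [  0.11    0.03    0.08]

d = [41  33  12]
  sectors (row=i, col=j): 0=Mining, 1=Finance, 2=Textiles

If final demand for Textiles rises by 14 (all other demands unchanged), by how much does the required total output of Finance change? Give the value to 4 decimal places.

Form M = I − A:
  [  0.87   -0.22   -0.11]
  [ -0.13    0.95   -0.20]
  [ -0.11   -0.03    0.92]
Leontief inverse L = M⁻¹:
  [  1.2190    0.2889    0.2085]
  [  0.1989    1.1070    0.2644]
  [  0.1522    0.0706    1.1205]
Total output x = L · d:
  x_0 = 1.2190·41 + 0.2889·33 + 0.2085·12 = 62.0125
  x_1 = 0.1989·41 + 1.1070·33 + 0.2644·12 = 47.8583
  x_2 = 0.1522·41 + 0.0706·33 + 1.1205·12 = 22.0186
Δx_1 = L[1,2] · Δd_2 = 0.2644 · 14 = 3.7021

3.7021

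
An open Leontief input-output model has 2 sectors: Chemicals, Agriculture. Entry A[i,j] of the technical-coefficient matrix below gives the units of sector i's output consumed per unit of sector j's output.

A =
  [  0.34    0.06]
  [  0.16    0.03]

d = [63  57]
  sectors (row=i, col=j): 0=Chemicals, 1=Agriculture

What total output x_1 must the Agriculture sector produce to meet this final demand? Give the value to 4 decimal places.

Form M = I − A:
  [  0.66   -0.06]
  [ -0.16    0.97]
Leontief inverse L = M⁻¹:
  [  1.5382    0.0951]
  [  0.2537    1.0466]
Total output x = L · d:
  x_0 = 1.5382·63 + 0.0951·57 = 102.3311
  x_1 = 0.2537·63 + 1.0466·57 = 75.6422

75.6422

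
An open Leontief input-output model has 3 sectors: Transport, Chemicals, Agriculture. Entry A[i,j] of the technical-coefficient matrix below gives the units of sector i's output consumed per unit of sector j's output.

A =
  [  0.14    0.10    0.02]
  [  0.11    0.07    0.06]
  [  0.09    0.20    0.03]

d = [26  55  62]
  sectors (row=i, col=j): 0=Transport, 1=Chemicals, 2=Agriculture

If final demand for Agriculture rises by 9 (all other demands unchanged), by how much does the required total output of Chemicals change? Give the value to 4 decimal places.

Form M = I − A:
  [  0.86   -0.10   -0.02]
  [ -0.11    0.93   -0.06]
  [ -0.09   -0.20    0.97]
Leontief inverse L = M⁻¹:
  [  1.1834    0.1343    0.0327]
  [  0.1490    1.1067    0.0715]
  [  0.1405    0.2406    1.0487]
Total output x = L · d:
  x_0 = 1.1834·26 + 0.1343·55 + 0.0327·62 = 40.1812
  x_1 = 0.1490·26 + 1.1067·55 + 0.0715·62 = 69.1769
  x_2 = 0.1405·26 + 0.2406·55 + 1.0487·62 = 81.9090
Δx_1 = L[1,2] · Δd_2 = 0.0715 · 9 = 0.6437

0.6437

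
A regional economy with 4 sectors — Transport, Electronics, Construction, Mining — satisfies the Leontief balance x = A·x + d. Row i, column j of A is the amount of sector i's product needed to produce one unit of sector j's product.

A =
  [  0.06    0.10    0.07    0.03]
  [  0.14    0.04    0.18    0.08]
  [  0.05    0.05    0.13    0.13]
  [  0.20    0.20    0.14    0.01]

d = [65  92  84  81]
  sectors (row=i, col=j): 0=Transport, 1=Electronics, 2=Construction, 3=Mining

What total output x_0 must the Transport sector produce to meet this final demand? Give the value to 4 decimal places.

99.6187

Form M = I − A:
  [  0.94   -0.10   -0.07   -0.03]
  [ -0.14    0.96   -0.18   -0.08]
  [ -0.05   -0.05    0.87   -0.13]
  [ -0.20   -0.20   -0.14    0.99]
Leontief inverse L = M⁻¹:
  [  1.1035    0.1342    0.1264    0.0609]
  [  0.2064    1.1042    0.2660    0.1304]
  [  0.1173    0.1109    1.2094    0.1713]
  [  0.2812    0.2659    0.2503    1.0730]
Total output x = L · d:
  x_0 = 1.1035·65 + 0.1342·92 + 0.1264·84 + 0.0609·81 = 99.6187
  x_1 = 0.2064·65 + 1.1042·92 + 0.2660·84 + 0.1304·81 = 147.9094
  x_2 = 0.1173·65 + 0.1109·92 + 1.2094·84 + 0.1713·81 = 133.2919
  x_3 = 0.2812·65 + 0.2659·92 + 0.2503·84 + 1.0730·81 = 150.6732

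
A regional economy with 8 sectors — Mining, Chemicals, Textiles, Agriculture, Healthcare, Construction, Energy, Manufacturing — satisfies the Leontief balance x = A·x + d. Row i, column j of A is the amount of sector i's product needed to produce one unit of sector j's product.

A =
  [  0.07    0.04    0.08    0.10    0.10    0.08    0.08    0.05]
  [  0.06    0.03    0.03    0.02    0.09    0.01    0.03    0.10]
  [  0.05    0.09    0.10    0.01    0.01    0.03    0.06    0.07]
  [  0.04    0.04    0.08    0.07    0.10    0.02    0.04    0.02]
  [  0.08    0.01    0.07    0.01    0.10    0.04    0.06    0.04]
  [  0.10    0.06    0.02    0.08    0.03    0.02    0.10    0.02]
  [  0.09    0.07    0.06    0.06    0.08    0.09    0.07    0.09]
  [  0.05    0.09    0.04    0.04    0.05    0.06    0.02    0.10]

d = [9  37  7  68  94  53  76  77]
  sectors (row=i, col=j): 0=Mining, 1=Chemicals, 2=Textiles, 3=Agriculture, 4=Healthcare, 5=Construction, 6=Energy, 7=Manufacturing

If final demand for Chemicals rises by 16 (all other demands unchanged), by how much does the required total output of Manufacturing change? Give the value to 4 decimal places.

Form M = I − A:
  [  0.93   -0.04   -0.08   -0.10   -0.10   -0.08   -0.08   -0.05]
  [ -0.06    0.97   -0.03   -0.02   -0.09   -0.01   -0.03   -0.10]
  [ -0.05   -0.09    0.90   -0.01   -0.01   -0.03   -0.06   -0.07]
  [ -0.04   -0.04   -0.08    0.93   -0.10   -0.02   -0.04   -0.02]
  [ -0.08   -0.01   -0.07   -0.01    0.90   -0.04   -0.06   -0.04]
  [ -0.10   -0.06   -0.02   -0.08   -0.03    0.98   -0.10   -0.02]
  [ -0.09   -0.07   -0.06   -0.06   -0.08   -0.09    0.93   -0.09]
  [ -0.05   -0.09   -0.04   -0.04   -0.05   -0.06   -0.02    0.90]
Leontief inverse L = M⁻¹:
  [  1.1462    0.0988    0.1507    0.1545    0.1798    0.1302    0.1462    0.1153]
  [  0.1060    1.0666    0.0723    0.0509    0.1404    0.0436    0.0672    0.1451]
  [  0.1013    0.1362    1.1472    0.0444    0.0608    0.0653    0.1027    0.1254]
  [  0.0899    0.0781    0.1302    1.1023    0.1544    0.0525    0.0831    0.0646]
  [  0.1347    0.0513    0.1205    0.0468    1.1548    0.0786    0.1079    0.0875]
  [  0.1563    0.1022    0.0724    0.1247    0.0947    1.0608    0.1485    0.0711]
  [  0.1680    0.1310    0.1282    0.1164    0.1608    0.1421    1.1363    0.1604]
  [  0.1044    0.1342    0.0867    0.0781    0.1076    0.0951    0.0642    1.1536]
Total output x = L · d:
  x_0 = 1.1462·9 + 0.0988·37 + 0.1507·7 + 0.1545·68 + 0.1798·94 + 0.1302·53 + 0.1462·76 + 0.1153·77 = 69.3267
  x_1 = 0.1060·9 + 1.0666·37 + 0.0723·7 + 0.0509·68 + 0.1404·94 + 0.0436·53 + 0.0672·76 + 0.1451·77 = 76.1737
  x_2 = 0.1013·9 + 0.1362·37 + 1.1472·7 + 0.0444·68 + 0.0608·94 + 0.0653·53 + 0.1027·76 + 0.1254·77 = 43.6373
  x_3 = 0.0899·9 + 0.0781·37 + 0.1302·7 + 1.1023·68 + 0.1544·94 + 0.0525·53 + 0.0831·76 + 0.0646·77 = 108.1566
  x_4 = 0.1347·9 + 0.0513·37 + 0.1205·7 + 0.0468·68 + 1.1548·94 + 0.0786·53 + 0.1079·76 + 0.0875·77 = 134.7844
  x_5 = 0.1563·9 + 0.1022·37 + 0.0724·7 + 0.1247·68 + 0.0947·94 + 1.0608·53 + 0.1485·76 + 0.0711·77 = 96.0597
  x_6 = 0.1680·9 + 0.1310·37 + 0.1282·7 + 0.1164·68 + 0.1608·94 + 0.1421·53 + 1.1363·76 + 0.1604·77 = 136.5269
  x_7 = 0.1044·9 + 0.1342·37 + 0.0867·7 + 0.0781·68 + 0.1076·94 + 0.0951·53 + 0.0642·76 + 1.1536·77 = 120.6967
Δx_7 = L[7,1] · Δd_1 = 0.1342 · 16 = 2.1478

2.1478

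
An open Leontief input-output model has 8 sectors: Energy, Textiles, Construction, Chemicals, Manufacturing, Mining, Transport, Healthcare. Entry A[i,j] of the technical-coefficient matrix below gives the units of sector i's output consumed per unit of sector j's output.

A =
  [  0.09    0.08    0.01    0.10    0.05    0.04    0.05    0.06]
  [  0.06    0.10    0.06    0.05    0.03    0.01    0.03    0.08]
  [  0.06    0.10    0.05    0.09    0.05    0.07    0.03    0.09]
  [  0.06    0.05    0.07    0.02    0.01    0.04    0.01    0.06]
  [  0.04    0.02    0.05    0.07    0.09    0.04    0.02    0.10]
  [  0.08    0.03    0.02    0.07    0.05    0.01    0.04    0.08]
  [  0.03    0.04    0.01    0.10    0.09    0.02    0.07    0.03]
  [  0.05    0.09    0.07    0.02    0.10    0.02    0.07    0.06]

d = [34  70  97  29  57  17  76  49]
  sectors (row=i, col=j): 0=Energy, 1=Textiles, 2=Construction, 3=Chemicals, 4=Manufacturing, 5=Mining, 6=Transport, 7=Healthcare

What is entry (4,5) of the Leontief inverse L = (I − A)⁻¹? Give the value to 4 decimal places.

L[4,5] = 0.0649

Form M = I − A:
  [  0.91   -0.08   -0.01   -0.10   -0.05   -0.04   -0.05   -0.06]
  [ -0.06    0.90   -0.06   -0.05   -0.03   -0.01   -0.03   -0.08]
  [ -0.06   -0.10    0.95   -0.09   -0.05   -0.07   -0.03   -0.09]
  [ -0.06   -0.05   -0.07    0.98   -0.01   -0.04   -0.01   -0.06]
  [ -0.04   -0.02   -0.05   -0.07    0.91   -0.04   -0.02   -0.10]
  [ -0.08   -0.03   -0.02   -0.07   -0.05    0.99   -0.04   -0.08]
  [ -0.03   -0.04   -0.01   -0.10   -0.09   -0.02    0.93   -0.03]
  [ -0.05   -0.09   -0.07   -0.02   -0.10   -0.02   -0.07    0.94]
Leontief inverse L = M⁻¹:
  [  1.1398    0.1345    0.0474    0.1498    0.0958    0.0647    0.0824    0.1166]
  [  0.1041    1.1549    0.0959    0.0947    0.0724    0.0333    0.0599    0.1326]
  [  0.1166    0.1643    1.0947    0.1452    0.1028    0.0983    0.0667    0.1569]
  [  0.0958    0.0924    0.0960    1.0565    0.0429    0.0587    0.0337    0.1012]
  [  0.0836    0.0685    0.0868    0.1141    1.1373    0.0649    0.0496    0.1549]
  [  0.1192    0.0742    0.0504    0.1101    0.0901    1.0312    0.0673    0.1253]
  [  0.0666    0.0787    0.0407    0.1399    0.1289    0.0409    1.0944    0.0759]
  [  0.0977    0.1467    0.1086    0.0752    0.1531    0.0471    0.1040    1.1214]
Total output x = L · d:
  x_0 = 1.1398·34 + 0.1345·70 + 0.0474·97 + 0.1498·29 + 0.0958·57 + 0.0647·17 + 0.0824·76 + 0.1166·49 = 75.6479
  x_1 = 0.1041·34 + 1.1549·70 + 0.0959·97 + 0.0947·29 + 0.0724·57 + 0.0333·17 + 0.0599·76 + 0.1326·49 = 112.1863
  x_2 = 0.1166·34 + 0.1643·70 + 1.0947·97 + 0.1452·29 + 0.1028·57 + 0.0983·17 + 0.0667·76 + 0.1569·49 = 146.1454
  x_3 = 0.0958·34 + 0.0924·70 + 0.0960·97 + 1.0565·29 + 0.0429·57 + 0.0587·17 + 0.0337·76 + 0.1012·49 = 60.6359
  x_4 = 0.0836·34 + 0.0685·70 + 0.0868·97 + 0.1141·29 + 1.1373·57 + 0.0649·17 + 0.0496·76 + 0.1549·49 = 96.6530
  x_5 = 0.1192·34 + 0.0742·70 + 0.0504·97 + 0.1101·29 + 0.0901·57 + 1.0312·17 + 0.0673·76 + 0.1253·49 = 51.2534
  x_6 = 0.0666·34 + 0.0787·70 + 0.0407·97 + 0.1399·29 + 0.1289·57 + 0.0409·17 + 1.0944·76 + 0.0759·49 = 110.7164
  x_7 = 0.0977·34 + 0.1467·70 + 0.1086·97 + 0.0752·29 + 0.1531·57 + 0.0471·17 + 0.1040·76 + 1.1214·49 = 98.6836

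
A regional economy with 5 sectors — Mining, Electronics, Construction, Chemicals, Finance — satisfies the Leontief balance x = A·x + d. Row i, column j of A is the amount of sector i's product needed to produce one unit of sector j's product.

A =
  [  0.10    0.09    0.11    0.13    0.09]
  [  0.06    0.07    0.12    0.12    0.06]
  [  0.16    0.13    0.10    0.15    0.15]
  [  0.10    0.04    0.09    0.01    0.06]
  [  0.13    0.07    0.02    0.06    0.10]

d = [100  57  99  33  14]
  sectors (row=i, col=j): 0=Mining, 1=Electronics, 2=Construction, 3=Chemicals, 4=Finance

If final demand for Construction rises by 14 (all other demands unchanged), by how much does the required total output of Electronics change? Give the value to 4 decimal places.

2.6931

Form M = I − A:
  [  0.90   -0.09   -0.11   -0.13   -0.09]
  [ -0.06    0.93   -0.12   -0.12   -0.06]
  [ -0.16   -0.13    0.90   -0.15   -0.15]
  [ -0.10   -0.04   -0.09    0.99   -0.06]
  [ -0.13   -0.07   -0.02   -0.06    0.90]
Leontief inverse L = M⁻¹:
  [  1.2073    0.1671    0.1958    0.2193    0.1791]
  [  0.1512    1.1354    0.1924    0.1949    0.1359]
  [  0.2984    0.2295    1.2107    0.2665    0.2647]
  [  0.1675    0.0911    0.1424    1.0719    0.1180]
  [  0.2039    0.1236    0.0796    0.1242    1.1613]
Total output x = L · d:
  x_0 = 1.2073·100 + 0.1671·57 + 0.1958·99 + 0.2193·33 + 0.1791·14 = 159.3784
  x_1 = 0.1512·100 + 1.1354·57 + 0.1924·99 + 0.1949·33 + 0.1359·14 = 107.2106
  x_2 = 0.2984·100 + 0.2295·57 + 1.2107·99 + 0.2665·33 + 0.2647·14 = 175.2791
  x_3 = 0.1675·100 + 0.0911·57 + 0.1424·99 + 1.0719·33 + 0.1180·14 = 73.0730
  x_4 = 0.2039·100 + 0.1236·57 + 0.0796·99 + 0.1242·33 + 1.1613·14 = 55.6821
Δx_1 = L[1,2] · Δd_2 = 0.1924 · 14 = 2.6931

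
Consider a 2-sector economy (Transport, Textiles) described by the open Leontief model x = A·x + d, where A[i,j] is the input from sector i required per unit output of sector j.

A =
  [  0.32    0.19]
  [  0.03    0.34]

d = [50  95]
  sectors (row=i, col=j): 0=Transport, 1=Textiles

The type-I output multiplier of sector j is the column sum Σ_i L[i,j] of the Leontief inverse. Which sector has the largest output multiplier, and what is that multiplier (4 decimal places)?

Form M = I − A:
  [  0.68   -0.19]
  [ -0.03    0.66]
Leontief inverse L = M⁻¹:
  [  1.4895    0.4288]
  [  0.0677    1.5346]
Total output x = L · d:
  x_0 = 1.4895·50 + 0.4288·95 = 115.2110
  x_1 = 0.0677·50 + 1.5346·95 = 149.1763
Output multipliers (column sums of L):
  Transport: 1.5572
  Textiles: 1.9634

Textiles (1.9634)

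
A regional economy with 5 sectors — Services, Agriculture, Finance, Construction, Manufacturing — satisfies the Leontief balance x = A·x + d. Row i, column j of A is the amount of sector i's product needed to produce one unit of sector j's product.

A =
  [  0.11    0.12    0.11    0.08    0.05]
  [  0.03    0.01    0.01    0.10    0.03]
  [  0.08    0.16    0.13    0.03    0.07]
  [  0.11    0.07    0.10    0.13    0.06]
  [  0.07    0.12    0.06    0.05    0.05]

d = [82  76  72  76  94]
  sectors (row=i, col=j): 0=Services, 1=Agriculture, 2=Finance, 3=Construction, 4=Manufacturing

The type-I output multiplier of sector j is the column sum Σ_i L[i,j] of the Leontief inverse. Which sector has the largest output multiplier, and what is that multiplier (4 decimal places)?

Form M = I − A:
  [  0.89   -0.12   -0.11   -0.08   -0.05]
  [ -0.03    0.99   -0.01   -0.10   -0.03]
  [ -0.08   -0.16    0.87   -0.03   -0.07]
  [ -0.11   -0.07   -0.10    0.87   -0.06]
  [ -0.07   -0.12   -0.06   -0.05    0.95]
Leontief inverse L = M⁻¹:
  [  1.1699    0.1904    0.1724    0.1405    0.0892]
  [  0.0579    1.0379    0.0373    0.1286    0.0467]
  [  0.1332    0.2268    1.1861    0.0854    0.1070]
  [  0.1756    0.1452    0.1681    1.1939    0.1016]
  [  0.1112    0.1671    0.1012    0.0948    1.0772]
Total output x = L · d:
  x_0 = 1.1699·82 + 0.1904·76 + 0.1724·72 + 0.1405·76 + 0.0892·94 = 141.8783
  x_1 = 0.0579·82 + 1.0379·76 + 0.0373·72 + 0.1286·76 + 0.0467·94 = 100.4710
  x_2 = 0.1332·82 + 0.2268·76 + 1.1861·72 + 0.0854·76 + 0.1070·94 = 130.1031
  x_3 = 0.1756·82 + 0.1452·76 + 0.1681·72 + 1.1939·76 + 0.1016·94 = 137.8203
  x_4 = 0.1112·82 + 0.1671·76 + 0.1012·72 + 0.0948·76 + 1.0772·94 = 137.5634
Output multipliers (column sums of L):
  Services: 1.6477
  Agriculture: 1.7674
  Finance: 1.6650
  Construction: 1.6432
  Manufacturing: 1.4216

Agriculture (1.7674)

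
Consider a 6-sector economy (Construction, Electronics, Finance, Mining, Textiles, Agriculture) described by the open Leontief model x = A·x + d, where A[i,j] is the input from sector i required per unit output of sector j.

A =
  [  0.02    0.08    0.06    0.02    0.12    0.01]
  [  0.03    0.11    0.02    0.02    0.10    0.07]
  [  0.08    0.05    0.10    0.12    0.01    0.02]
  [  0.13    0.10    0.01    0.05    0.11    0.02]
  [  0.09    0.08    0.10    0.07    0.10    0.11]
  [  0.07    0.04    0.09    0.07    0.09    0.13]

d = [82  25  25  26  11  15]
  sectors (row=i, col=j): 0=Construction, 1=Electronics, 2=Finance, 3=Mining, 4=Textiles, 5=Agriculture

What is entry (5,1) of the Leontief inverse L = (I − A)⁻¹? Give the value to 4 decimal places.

Form M = I − A:
  [  0.98   -0.08   -0.06   -0.02   -0.12   -0.01]
  [ -0.03    0.89   -0.02   -0.02   -0.10   -0.07]
  [ -0.08   -0.05    0.90   -0.12   -0.01   -0.02]
  [ -0.13   -0.10   -0.01    0.95   -0.11   -0.02]
  [ -0.09   -0.08   -0.10   -0.07    0.90   -0.11]
  [ -0.07   -0.04   -0.09   -0.07   -0.09    0.87]
Leontief inverse L = M⁻¹:
  [  1.0578    0.1236    0.0971    0.0529    0.1670    0.0467]
  [  0.0702    1.1587    0.0601    0.0536    0.1570    0.1165]
  [  0.1258    0.1006    1.1354    0.1564    0.0644    0.0474]
  [  0.1743    0.1596    0.0537    1.0844    0.1805    0.0638]
  [  0.1556    0.1514    0.1636    0.1268    1.1830    0.1702]
  [  0.1315    0.1021    0.1493    0.1233    0.1642    1.1862]
Total output x = L · d:
  x_0 = 1.0578·82 + 0.1236·25 + 0.0971·25 + 0.0529·26 + 0.1670·11 + 0.0467·15 = 96.1672
  x_1 = 0.0702·82 + 1.1587·25 + 0.0601·25 + 0.0536·26 + 0.1570·11 + 0.1165·15 = 41.0959
  x_2 = 0.1258·82 + 0.1006·25 + 1.1354·25 + 0.1564·26 + 0.0644·11 + 0.0474·15 = 46.7018
  x_3 = 0.1743·82 + 0.1596·25 + 0.0537·25 + 1.0844·26 + 0.1805·11 + 0.0638·15 = 50.7589
  x_4 = 0.1556·82 + 0.1514·25 + 0.1636·25 + 0.1268·26 + 1.1830·11 + 0.1702·15 = 39.5019
  x_5 = 0.1315·82 + 0.1021·25 + 0.1493·25 + 0.1233·26 + 0.1642·11 + 1.1862·15 = 39.8701

L[5,1] = 0.1021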